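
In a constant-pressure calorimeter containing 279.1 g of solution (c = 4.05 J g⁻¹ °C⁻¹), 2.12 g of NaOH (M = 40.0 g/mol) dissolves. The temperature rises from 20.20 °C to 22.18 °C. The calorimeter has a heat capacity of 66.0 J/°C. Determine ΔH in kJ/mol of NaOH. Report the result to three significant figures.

ΔH = -44.7 kJ/mol

|ΔT| = |22.18 − 20.20| = 1.98 °C
|q_surr| = (279.1 × 4.05 + 66.0) × 1.98 = 1196.355 × 1.98 = 2369 J
n(NaOH) = 2.12 / 40.0 = 0.05300 mol
Temperature rose, so q_rxn = −|q_surr| = -2.369 kJ
ΔH = q_rxn / n = -44.70 kJ/mol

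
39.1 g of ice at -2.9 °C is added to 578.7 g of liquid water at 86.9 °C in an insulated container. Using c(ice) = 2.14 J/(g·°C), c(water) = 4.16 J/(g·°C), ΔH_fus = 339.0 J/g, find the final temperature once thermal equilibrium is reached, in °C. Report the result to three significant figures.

T_f = 76.1 °C

Heat to bring ice to 0 °C and melt it: q₁ = 39.1×2.14×2.9 + 39.1×339.0 = 13498 J
Heat the water can supply cooling to 0 °C: 578.7×4.16×86.9 = 209202 J > q₁, so all ice melts.
Energy balance: 578.7×4.16×(86.9 − T) = 13498 + 39.1×4.16×(T − 0)
2407.392(86.9 − T) = 13498 + 162.656 T
209202 − 13498 = 2570.048 T
T = 195704 / 2570.048 = 76.148 °C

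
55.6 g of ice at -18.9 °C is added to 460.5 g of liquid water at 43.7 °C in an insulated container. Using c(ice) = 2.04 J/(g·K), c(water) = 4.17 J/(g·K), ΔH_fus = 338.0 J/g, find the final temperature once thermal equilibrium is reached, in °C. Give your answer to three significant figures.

T_f = 29.3 °C

Heat to bring ice to 0 °C and melt it: q₁ = 55.6×2.04×18.9 + 55.6×338.0 = 20937 J
Heat the water can supply cooling to 0 °C: 460.5×4.17×43.7 = 83916.5 J > q₁, so all ice melts.
Energy balance: 460.5×4.17×(43.7 − T) = 20937 + 55.6×4.17×(T − 0)
1920.285(43.7 − T) = 20937 + 231.852 T
83916.5 − 20937 = 2152.137 T
T = 62979.5 / 2152.137 = 29.26 °C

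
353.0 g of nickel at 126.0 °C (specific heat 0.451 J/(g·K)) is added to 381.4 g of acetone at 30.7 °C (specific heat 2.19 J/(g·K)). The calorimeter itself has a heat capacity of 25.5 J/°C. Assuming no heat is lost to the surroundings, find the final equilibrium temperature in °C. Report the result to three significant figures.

Heat lost by nickel = heat gained by acetone + calorimeter.
(353.0)(0.451)(126.0 − T) = [(381.4)(2.19) + 25.5](T − 30.7)
159.203 (126.0 − T) = 860.766 (T − 30.7)
20060 − 159.203 T = 860.766 T − 26426
46486 = 1019.969 T
T = 45.58 °C

T_f = 45.6 °C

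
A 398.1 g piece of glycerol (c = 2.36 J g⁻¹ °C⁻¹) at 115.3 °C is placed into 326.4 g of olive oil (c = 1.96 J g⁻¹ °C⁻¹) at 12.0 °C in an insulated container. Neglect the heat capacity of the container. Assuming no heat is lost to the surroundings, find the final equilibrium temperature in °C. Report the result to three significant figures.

Heat lost by glycerol = heat gained by olive oil.
(398.1)(2.36)(115.3 − T) = (326.4)(1.96)(T − 12.0)
939.516 (115.3 − T) = 639.744 (T − 12.0)
108330 − 939.516 T = 639.744 T − 7676.9
116006.9 = 1579.260 T
T = 73.46 °C

T_f = 73.5 °C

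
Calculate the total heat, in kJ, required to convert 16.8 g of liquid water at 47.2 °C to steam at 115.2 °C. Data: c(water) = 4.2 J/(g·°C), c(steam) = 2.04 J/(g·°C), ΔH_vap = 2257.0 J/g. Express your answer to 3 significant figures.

q1 (heat water 47.2→100.0 °C): 16.8 × 4.2 × 52.8 = 3726 J
q2 (vaporize at 100 °C): 16.8 × 2257.0 = 37918 J
q3 (heat steam 100.0→115.2 °C): 16.8 × 2.04 × 15.2 = 521 J
Total: 3726 + 37918 + 521 = 42165 J = 42.2 kJ

q = 42.2 kJ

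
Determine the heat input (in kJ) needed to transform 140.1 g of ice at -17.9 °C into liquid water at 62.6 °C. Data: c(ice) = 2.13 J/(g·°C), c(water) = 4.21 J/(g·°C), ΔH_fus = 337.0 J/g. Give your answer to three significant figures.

q1 (heat ice -17.9→0.0 °C): 140.1 × 2.13 × 17.9 = 5342 J
q2 (melt at 0 °C): 140.1 × 337.0 = 47214 J
q3 (heat water 0.0→62.6 °C): 140.1 × 4.21 × 62.6 = 36923 J
Total: 5342 + 47214 + 36923 = 89479 J = 89.5 kJ

q = 89.5 kJ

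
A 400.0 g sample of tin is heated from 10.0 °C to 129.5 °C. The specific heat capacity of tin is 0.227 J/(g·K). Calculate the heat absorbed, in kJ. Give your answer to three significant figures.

q = 10.9 kJ

q = m c ΔT = 400.0 × 0.227 × (129.5 − 10.0)
q = 400.0 × 0.227 × 119.5 = 10850 J = 10.9 kJ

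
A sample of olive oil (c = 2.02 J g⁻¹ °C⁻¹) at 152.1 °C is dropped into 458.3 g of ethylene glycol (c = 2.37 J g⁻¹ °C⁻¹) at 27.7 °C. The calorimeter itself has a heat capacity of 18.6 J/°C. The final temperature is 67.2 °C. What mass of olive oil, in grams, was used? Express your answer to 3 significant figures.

m = 254 g

q_gained = (458.3 × 2.37 + 18.6) × (67.2 − 27.7) = 43640 J
q_lost = m × 2.02 × (152.1 − 67.2) = 171.498 m
m = 43640 / 171.498 = 254 g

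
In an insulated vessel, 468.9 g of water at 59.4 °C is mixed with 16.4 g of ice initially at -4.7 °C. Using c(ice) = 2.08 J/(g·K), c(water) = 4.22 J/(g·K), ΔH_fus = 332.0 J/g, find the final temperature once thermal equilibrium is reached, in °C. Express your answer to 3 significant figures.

T_f = 54.7 °C

Heat to bring ice to 0 °C and melt it: q₁ = 16.4×2.08×4.7 + 16.4×332.0 = 5605.1 J
Heat the water can supply cooling to 0 °C: 468.9×4.22×59.4 = 117538 J > q₁, so all ice melts.
Energy balance: 468.9×4.22×(59.4 − T) = 5605.1 + 16.4×4.22×(T − 0)
1978.758(59.4 − T) = 5605.1 + 69.208 T
117538 − 5605.1 = 2047.966 T
T = 111932.9 / 2047.966 = 54.66 °C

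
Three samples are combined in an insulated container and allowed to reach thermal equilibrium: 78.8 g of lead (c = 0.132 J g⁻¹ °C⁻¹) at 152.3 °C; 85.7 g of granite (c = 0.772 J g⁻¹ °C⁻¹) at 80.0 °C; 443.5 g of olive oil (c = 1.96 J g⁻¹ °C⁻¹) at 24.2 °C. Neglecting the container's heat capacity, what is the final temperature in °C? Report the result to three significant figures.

Σ mᵢcᵢ(T − Tᵢ) = 0  ⇒  T = Σ mᵢcᵢTᵢ / Σ mᵢcᵢ
Σ mᵢcᵢ = 78.8×0.132 + 85.7×0.772 + 443.5×1.96 = 945.8220
Σ mᵢcᵢTᵢ = 10.4016×152.3 + 66.1604×80.0 + 869.26×24.2 = 27913
T = 27913 / 945.8220 = 29.51 °C

T_f = 29.5 °C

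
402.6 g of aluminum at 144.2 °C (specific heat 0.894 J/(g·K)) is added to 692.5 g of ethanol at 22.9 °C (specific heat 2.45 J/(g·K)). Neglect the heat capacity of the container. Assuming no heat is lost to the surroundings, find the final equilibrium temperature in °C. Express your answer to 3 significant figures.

T_f = 44.1 °C

Heat lost by aluminum = heat gained by ethanol.
(402.6)(0.894)(144.2 − T) = (692.5)(2.45)(T − 22.9)
359.9244 (144.2 − T) = 1696.625 (T − 22.9)
51901 − 359.9244 T = 1696.625 T − 38853
90754 = 2056.5494 T
T = 44.13 °C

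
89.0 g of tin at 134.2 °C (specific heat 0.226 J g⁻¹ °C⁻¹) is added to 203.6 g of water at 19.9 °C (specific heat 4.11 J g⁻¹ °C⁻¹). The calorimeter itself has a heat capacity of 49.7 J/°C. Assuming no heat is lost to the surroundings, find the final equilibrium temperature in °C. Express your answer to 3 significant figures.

T_f = 22.4 °C

Heat lost by tin = heat gained by water + calorimeter.
(89.0)(0.226)(134.2 − T) = [(203.6)(4.11) + 49.7](T − 19.9)
20.114 (134.2 − T) = 886.496 (T − 19.9)
2699.3 − 20.114 T = 886.496 T − 17641
20340.3 = 906.610 T
T = 22.44 °C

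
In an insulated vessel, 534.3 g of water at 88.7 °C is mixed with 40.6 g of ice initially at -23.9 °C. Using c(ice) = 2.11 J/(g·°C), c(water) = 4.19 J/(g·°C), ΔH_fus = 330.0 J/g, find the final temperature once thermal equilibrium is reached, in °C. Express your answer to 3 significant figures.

T_f = 76.0 °C

Heat to bring ice to 0 °C and melt it: q₁ = 40.6×2.11×23.9 + 40.6×330.0 = 15445 J
Heat the water can supply cooling to 0 °C: 534.3×4.19×88.7 = 198574 J > q₁, so all ice melts.
Energy balance: 534.3×4.19×(88.7 − T) = 15445 + 40.6×4.19×(T − 0)
2238.717(88.7 − T) = 15445 + 170.114 T
198574 − 15445 = 2408.831 T
T = 183129 / 2408.831 = 76.02 °C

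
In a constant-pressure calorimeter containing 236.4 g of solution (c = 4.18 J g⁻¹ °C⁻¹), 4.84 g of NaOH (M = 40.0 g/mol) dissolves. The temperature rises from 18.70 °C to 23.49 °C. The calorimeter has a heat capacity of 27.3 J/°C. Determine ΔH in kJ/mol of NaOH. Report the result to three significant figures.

|ΔT| = |23.49 − 18.70| = 4.79 °C
|q_surr| = (236.4 × 4.18 + 27.3) × 4.79 = 1015.452 × 4.79 = 4864 J
n(NaOH) = 4.84 / 40.0 = 0.1210 mol
Temperature rose, so q_rxn = −|q_surr| = -4.864 kJ
ΔH = q_rxn / n = -40.20 kJ/mol

ΔH = -40.2 kJ/mol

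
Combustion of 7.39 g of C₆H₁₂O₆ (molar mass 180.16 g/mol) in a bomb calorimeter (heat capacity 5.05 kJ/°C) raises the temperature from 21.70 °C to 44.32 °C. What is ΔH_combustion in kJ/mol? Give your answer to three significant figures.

ΔH = -2780 kJ/mol

ΔT = 44.32 − 21.70 = 22.62 °C
q_cal = C_cal × ΔT = 5.05 × 22.62 = 114.231 kJ
n = 7.39 / 180.16 = 0.04102 mol
q_rxn = −q_cal = -114.231 kJ
ΔH = -114.231 / 0.04102 = -2784.8 kJ/mol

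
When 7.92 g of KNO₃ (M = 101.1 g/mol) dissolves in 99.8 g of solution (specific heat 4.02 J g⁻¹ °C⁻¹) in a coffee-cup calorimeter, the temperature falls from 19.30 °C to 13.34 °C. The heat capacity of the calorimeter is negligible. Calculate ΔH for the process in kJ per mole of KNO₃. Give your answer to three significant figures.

|ΔT| = |13.34 − 19.30| = 5.96 °C
|q_surr| = (99.8 × 4.02) × 5.96 = 401.196 × 5.96 = 2391 J
n(KNO₃) = 7.92 / 101.1 = 0.07834 mol
Temperature fell, so q_rxn = +|q_surr| = 2.391 kJ
ΔH = q_rxn / n = 30.52 kJ/mol

ΔH = 30.5 kJ/mol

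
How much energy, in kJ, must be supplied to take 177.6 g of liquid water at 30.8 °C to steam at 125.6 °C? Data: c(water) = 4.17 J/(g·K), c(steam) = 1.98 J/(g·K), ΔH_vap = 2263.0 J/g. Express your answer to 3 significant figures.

q1 (heat water 30.8→100.0 °C): 177.6 × 4.17 × 69.2 = 51249 J
q2 (vaporize at 100 °C): 177.6 × 2263.0 = 401909 J
q3 (heat steam 100.0→125.6 °C): 177.6 × 1.98 × 25.6 = 9002 J
Total: 51249 + 401909 + 9002 = 462160 J = 462 kJ

q = 462 kJ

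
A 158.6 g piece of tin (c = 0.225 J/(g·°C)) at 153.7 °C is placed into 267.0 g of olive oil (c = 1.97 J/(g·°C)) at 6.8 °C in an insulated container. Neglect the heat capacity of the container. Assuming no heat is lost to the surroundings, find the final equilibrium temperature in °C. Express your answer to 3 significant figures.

T_f = 16.1 °C

Heat lost by tin = heat gained by olive oil.
(158.6)(0.225)(153.7 − T) = (267.0)(1.97)(T − 6.8)
35.685 (153.7 − T) = 525.99 (T − 6.8)
5484.8 − 35.685 T = 525.99 T − 3576.7
9061.5 = 561.675 T
T = 16.13 °C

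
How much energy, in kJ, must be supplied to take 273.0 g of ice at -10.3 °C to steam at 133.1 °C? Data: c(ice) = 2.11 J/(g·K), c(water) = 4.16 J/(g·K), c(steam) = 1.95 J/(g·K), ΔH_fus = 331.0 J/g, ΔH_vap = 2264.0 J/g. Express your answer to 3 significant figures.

q = 846 kJ

q1 (heat ice -10.3→0.0 °C): 273.0 × 2.11 × 10.3 = 5933 J
q2 (melt at 0 °C): 273.0 × 331.0 = 90363 J
q3 (heat water 0.0→100.0 °C): 273.0 × 4.16 × 100.0 = 113568 J
q4 (vaporize at 100 °C): 273.0 × 2264.0 = 618072 J
q5 (heat steam 100.0→133.1 °C): 273.0 × 1.95 × 33.1 = 17621 J
Total: 5933 + 90363 + 113568 + 618072 + 17621 = 845557 J = 846 kJ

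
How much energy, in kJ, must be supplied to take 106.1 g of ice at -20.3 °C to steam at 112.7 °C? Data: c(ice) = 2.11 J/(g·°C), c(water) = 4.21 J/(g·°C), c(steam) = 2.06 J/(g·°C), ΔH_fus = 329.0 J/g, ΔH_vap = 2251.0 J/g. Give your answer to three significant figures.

q1 (heat ice -20.3→0.0 °C): 106.1 × 2.11 × 20.3 = 4545 J
q2 (melt at 0 °C): 106.1 × 329.0 = 34907 J
q3 (heat water 0.0→100.0 °C): 106.1 × 4.21 × 100.0 = 44668 J
q4 (vaporize at 100 °C): 106.1 × 2251.0 = 238831 J
q5 (heat steam 100.0→112.7 °C): 106.1 × 2.06 × 12.7 = 2776 J
Total: 4545 + 34907 + 44668 + 238831 + 2776 = 325727 J = 326 kJ

q = 326 kJ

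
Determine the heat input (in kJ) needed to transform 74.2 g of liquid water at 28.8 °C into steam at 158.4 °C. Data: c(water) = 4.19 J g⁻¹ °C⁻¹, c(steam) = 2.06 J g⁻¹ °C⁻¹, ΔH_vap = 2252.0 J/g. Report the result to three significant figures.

q1 (heat water 28.8→100.0 °C): 74.2 × 4.19 × 71.2 = 22136 J
q2 (vaporize at 100 °C): 74.2 × 2252.0 = 167098 J
q3 (heat steam 100.0→158.4 °C): 74.2 × 2.06 × 58.4 = 8927 J
Total: 22136 + 167098 + 8927 = 198161 J = 198 kJ

q = 198 kJ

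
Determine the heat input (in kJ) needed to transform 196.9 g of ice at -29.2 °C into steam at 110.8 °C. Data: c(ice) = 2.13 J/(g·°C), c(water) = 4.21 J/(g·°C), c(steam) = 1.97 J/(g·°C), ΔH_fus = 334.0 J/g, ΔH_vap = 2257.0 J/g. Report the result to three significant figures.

q1 (heat ice -29.2→0.0 °C): 196.9 × 2.13 × 29.2 = 12246 J
q2 (melt at 0 °C): 196.9 × 334.0 = 65765 J
q3 (heat water 0.0→100.0 °C): 196.9 × 4.21 × 100.0 = 82895 J
q4 (vaporize at 100 °C): 196.9 × 2257.0 = 444403 J
q5 (heat steam 100.0→110.8 °C): 196.9 × 1.97 × 10.8 = 4189 J
Total: 12246 + 65765 + 82895 + 444403 + 4189 = 609498 J = 609 kJ

q = 609 kJ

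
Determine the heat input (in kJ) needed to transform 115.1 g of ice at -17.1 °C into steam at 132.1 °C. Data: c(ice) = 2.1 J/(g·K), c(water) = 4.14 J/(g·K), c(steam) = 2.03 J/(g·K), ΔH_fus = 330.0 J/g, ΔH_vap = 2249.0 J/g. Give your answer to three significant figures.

q1 (heat ice -17.1→0.0 °C): 115.1 × 2.1 × 17.1 = 4133 J
q2 (melt at 0 °C): 115.1 × 330.0 = 37983 J
q3 (heat water 0.0→100.0 °C): 115.1 × 4.14 × 100.0 = 47651 J
q4 (vaporize at 100 °C): 115.1 × 2249.0 = 258860 J
q5 (heat steam 100.0→132.1 °C): 115.1 × 2.03 × 32.1 = 7500 J
Total: 4133 + 37983 + 47651 + 258860 + 7500 = 356127 J = 356 kJ

q = 356 kJ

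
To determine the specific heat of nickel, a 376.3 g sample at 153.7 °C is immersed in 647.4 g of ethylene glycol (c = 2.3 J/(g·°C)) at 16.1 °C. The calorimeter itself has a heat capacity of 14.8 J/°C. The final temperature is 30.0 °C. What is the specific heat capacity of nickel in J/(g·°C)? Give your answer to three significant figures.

q_gained = (647.4 × 2.3 + 14.8) × (30.0 − 16.1) = 20900 J
q_lost = 376.3 × c × (153.7 − 30.0) = 46548.31 c
Set equal: c = 20900 / 46548.31 = 0.449 J/(g·°C)

c = 0.449 J/(g·°C)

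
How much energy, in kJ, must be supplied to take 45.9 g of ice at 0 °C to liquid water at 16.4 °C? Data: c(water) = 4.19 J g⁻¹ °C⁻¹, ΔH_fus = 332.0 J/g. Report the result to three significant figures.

q = 18.4 kJ

q1 (melt at 0 °C): 45.9 × 332.0 = 15239 J
q2 (heat water 0.0→16.4 °C): 45.9 × 4.19 × 16.4 = 3154 J
Total: 15239 + 3154 = 18393 J = 18.4 kJ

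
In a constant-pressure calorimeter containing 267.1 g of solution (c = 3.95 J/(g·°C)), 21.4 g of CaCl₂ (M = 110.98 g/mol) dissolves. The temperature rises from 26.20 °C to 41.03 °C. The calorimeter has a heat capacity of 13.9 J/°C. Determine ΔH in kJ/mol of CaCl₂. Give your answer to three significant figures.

ΔH = -82.2 kJ/mol

|ΔT| = |41.03 − 26.20| = 14.83 °C
|q_surr| = (267.1 × 3.95 + 13.9) × 14.83 = 1068.945 × 14.83 = 15850 J
n(CaCl₂) = 21.4 / 110.98 = 0.1928 mol
Temperature rose, so q_rxn = −|q_surr| = -15.85 kJ
ΔH = q_rxn / n = -82.21 kJ/mol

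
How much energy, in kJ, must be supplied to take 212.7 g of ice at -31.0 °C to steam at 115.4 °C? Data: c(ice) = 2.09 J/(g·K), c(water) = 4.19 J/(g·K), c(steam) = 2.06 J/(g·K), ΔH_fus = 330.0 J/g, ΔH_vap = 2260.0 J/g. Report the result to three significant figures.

q1 (heat ice -31.0→0.0 °C): 212.7 × 2.09 × 31.0 = 13781 J
q2 (melt at 0 °C): 212.7 × 330.0 = 70191 J
q3 (heat water 0.0→100.0 °C): 212.7 × 4.19 × 100.0 = 89121 J
q4 (vaporize at 100 °C): 212.7 × 2260.0 = 480702 J
q5 (heat steam 100.0→115.4 °C): 212.7 × 2.06 × 15.4 = 6748 J
Total: 13781 + 70191 + 89121 + 480702 + 6748 = 660543 J = 661 kJ

q = 661 kJ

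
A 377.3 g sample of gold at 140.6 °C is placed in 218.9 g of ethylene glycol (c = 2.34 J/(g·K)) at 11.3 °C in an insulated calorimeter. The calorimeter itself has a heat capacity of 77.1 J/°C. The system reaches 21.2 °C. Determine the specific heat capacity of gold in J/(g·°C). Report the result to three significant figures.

q_gained = (218.9 × 2.34 + 77.1) × (21.2 − 11.3) = 5834 J
q_lost = 377.3 × c × (140.6 − 21.2) = 45049.62 c
Set equal: c = 5834 / 45049.62 = 0.130 J/(g·°C)

c = 0.130 J/(g·°C)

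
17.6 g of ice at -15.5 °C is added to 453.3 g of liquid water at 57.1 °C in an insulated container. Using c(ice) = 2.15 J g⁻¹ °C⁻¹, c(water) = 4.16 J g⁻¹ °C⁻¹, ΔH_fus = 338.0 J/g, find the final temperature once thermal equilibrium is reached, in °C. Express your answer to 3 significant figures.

T_f = 51.6 °C

Heat to bring ice to 0 °C and melt it: q₁ = 17.6×2.15×15.5 + 17.6×338.0 = 6535.3 J
Heat the water can supply cooling to 0 °C: 453.3×4.16×57.1 = 107675 J > q₁, so all ice melts.
Energy balance: 453.3×4.16×(57.1 − T) = 6535.3 + 17.6×4.16×(T − 0)
1885.728(57.1 − T) = 6535.3 + 73.216 T
107675 − 6535.3 = 1958.944 T
T = 101139.7 / 1958.944 = 51.63 °C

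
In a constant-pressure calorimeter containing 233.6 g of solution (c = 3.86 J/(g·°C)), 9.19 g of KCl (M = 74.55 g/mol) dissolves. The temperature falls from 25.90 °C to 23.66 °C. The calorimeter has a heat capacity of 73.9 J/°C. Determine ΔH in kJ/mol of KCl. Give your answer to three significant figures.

ΔH = 17.7 kJ/mol

|ΔT| = |23.66 − 25.90| = 2.24 °C
|q_surr| = (233.6 × 3.86 + 73.9) × 2.24 = 975.596 × 2.24 = 2185 J
n(KCl) = 9.19 / 74.55 = 0.1233 mol
Temperature fell, so q_rxn = +|q_surr| = 2.185 kJ
ΔH = q_rxn / n = 17.72 kJ/mol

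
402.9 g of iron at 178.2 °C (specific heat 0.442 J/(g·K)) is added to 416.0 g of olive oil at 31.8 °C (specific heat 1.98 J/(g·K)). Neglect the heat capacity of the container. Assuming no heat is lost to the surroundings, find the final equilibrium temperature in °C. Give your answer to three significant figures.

T_f = 57.8 °C

Heat lost by iron = heat gained by olive oil.
(402.9)(0.442)(178.2 − T) = (416.0)(1.98)(T − 31.8)
178.0818 (178.2 − T) = 823.68 (T − 31.8)
31734 − 178.0818 T = 823.68 T − 26193
57927 = 1001.7618 T
T = 57.83 °C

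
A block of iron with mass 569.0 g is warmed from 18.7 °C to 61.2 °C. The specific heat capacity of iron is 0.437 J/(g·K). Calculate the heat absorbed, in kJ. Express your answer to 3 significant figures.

q = 10.6 kJ

q = m c ΔT = 569.0 × 0.437 × (61.2 − 18.7)
q = 569.0 × 0.437 × 42.5 = 10570 J = 10.6 kJ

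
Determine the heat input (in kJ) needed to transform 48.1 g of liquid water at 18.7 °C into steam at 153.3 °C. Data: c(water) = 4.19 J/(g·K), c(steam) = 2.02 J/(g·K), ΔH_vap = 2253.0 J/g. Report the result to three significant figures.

q = 130 kJ

q1 (heat water 18.7→100.0 °C): 48.1 × 4.19 × 81.3 = 16385 J
q2 (vaporize at 100 °C): 48.1 × 2253.0 = 108369 J
q3 (heat steam 100.0→153.3 °C): 48.1 × 2.02 × 53.3 = 5179 J
Total: 16385 + 108369 + 5179 = 129933 J = 130 kJ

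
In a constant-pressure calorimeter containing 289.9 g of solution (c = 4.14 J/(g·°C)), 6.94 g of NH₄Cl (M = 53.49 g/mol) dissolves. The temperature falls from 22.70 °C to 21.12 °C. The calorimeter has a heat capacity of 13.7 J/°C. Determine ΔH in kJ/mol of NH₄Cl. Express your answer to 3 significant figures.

ΔH = 14.8 kJ/mol

|ΔT| = |21.12 − 22.70| = 1.58 °C
|q_surr| = (289.9 × 4.14 + 13.7) × 1.58 = 1213.886 × 1.58 = 1918 J
n(NH₄Cl) = 6.94 / 53.49 = 0.1297 mol
Temperature fell, so q_rxn = +|q_surr| = 1.918 kJ
ΔH = q_rxn / n = 14.79 kJ/mol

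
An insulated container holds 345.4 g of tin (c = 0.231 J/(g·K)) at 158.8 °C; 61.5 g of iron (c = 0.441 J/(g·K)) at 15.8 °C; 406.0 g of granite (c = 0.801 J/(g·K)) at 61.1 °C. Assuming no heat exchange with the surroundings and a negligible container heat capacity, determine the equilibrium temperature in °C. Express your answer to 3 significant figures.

T_f = 76.3 °C

Σ mᵢcᵢ(T − Tᵢ) = 0  ⇒  T = Σ mᵢcᵢTᵢ / Σ mᵢcᵢ
Σ mᵢcᵢ = 345.4×0.231 + 61.5×0.441 + 406.0×0.801 = 432.1149
Σ mᵢcᵢTᵢ = 79.7874×158.8 + 27.1215×15.8 + 325.206×61.1 = 32969
T = 32969 / 432.1149 = 76.30 °C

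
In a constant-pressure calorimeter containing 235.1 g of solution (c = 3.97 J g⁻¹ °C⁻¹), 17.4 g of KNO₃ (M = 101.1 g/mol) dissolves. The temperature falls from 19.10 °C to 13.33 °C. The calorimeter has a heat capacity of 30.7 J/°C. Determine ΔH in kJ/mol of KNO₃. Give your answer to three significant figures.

|ΔT| = |13.33 − 19.10| = 5.77 °C
|q_surr| = (235.1 × 3.97 + 30.7) × 5.77 = 964.047 × 5.77 = 5563 J
n(KNO₃) = 17.4 / 101.1 = 0.1721 mol
Temperature fell, so q_rxn = +|q_surr| = 5.563 kJ
ΔH = q_rxn / n = 32.32 kJ/mol

ΔH = 32.3 kJ/mol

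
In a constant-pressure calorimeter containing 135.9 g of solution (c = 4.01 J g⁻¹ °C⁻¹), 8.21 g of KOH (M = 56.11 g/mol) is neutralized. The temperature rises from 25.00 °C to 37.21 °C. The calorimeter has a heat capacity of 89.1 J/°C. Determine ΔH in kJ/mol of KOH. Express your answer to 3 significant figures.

|ΔT| = |37.21 − 25.00| = 12.21 °C
|q_surr| = (135.9 × 4.01 + 89.1) × 12.21 = 634.059 × 12.21 = 7742 J
n(KOH) = 8.21 / 56.11 = 0.1463 mol
Temperature rose, so q_rxn = −|q_surr| = -7.742 kJ
ΔH = q_rxn / n = -52.92 kJ/mol

ΔH = -52.9 kJ/mol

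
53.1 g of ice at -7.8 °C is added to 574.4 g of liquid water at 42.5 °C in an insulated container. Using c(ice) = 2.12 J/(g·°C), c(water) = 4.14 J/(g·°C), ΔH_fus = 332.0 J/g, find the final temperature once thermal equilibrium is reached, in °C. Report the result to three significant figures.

T_f = 31.8 °C

Heat to bring ice to 0 °C and melt it: q₁ = 53.1×2.12×7.8 + 53.1×332.0 = 18507 J
Heat the water can supply cooling to 0 °C: 574.4×4.14×42.5 = 101066 J > q₁, so all ice melts.
Energy balance: 574.4×4.14×(42.5 − T) = 18507 + 53.1×4.14×(T − 0)
2378.016(42.5 − T) = 18507 + 219.834 T
101066 − 18507 = 2597.850 T
T = 82559 / 2597.850 = 31.78 °C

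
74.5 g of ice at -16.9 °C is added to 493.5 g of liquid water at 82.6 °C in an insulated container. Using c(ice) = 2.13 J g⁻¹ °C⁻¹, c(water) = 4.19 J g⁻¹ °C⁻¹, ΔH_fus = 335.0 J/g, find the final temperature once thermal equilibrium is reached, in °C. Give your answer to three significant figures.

T_f = 60.2 °C

Heat to bring ice to 0 °C and melt it: q₁ = 74.5×2.13×16.9 + 74.5×335.0 = 27639 J
Heat the water can supply cooling to 0 °C: 493.5×4.19×82.6 = 170797 J > q₁, so all ice melts.
Energy balance: 493.5×4.19×(82.6 − T) = 27639 + 74.5×4.19×(T − 0)
2067.765(82.6 − T) = 27639 + 312.155 T
170797 − 27639 = 2379.920 T
T = 143158 / 2379.920 = 60.15 °C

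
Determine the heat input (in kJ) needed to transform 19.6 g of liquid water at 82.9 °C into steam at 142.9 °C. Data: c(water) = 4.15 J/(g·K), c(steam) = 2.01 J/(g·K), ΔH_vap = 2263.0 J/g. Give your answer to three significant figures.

q1 (heat water 82.9→100.0 °C): 19.6 × 4.15 × 17.1 = 1391 J
q2 (vaporize at 100 °C): 19.6 × 2263.0 = 44355 J
q3 (heat steam 100.0→142.9 °C): 19.6 × 2.01 × 42.9 = 1690 J
Total: 1391 + 44355 + 1690 = 47436 J = 47.4 kJ

q = 47.4 kJ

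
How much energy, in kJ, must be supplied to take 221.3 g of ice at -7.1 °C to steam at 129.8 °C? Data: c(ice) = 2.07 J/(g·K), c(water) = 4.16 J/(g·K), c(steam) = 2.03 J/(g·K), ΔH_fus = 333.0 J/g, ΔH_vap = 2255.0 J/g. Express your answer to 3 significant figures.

q = 681 kJ

q1 (heat ice -7.1→0.0 °C): 221.3 × 2.07 × 7.1 = 3252 J
q2 (melt at 0 °C): 221.3 × 333.0 = 73693 J
q3 (heat water 0.0→100.0 °C): 221.3 × 4.16 × 100.0 = 92061 J
q4 (vaporize at 100 °C): 221.3 × 2255.0 = 499032 J
q5 (heat steam 100.0→129.8 °C): 221.3 × 2.03 × 29.8 = 13387 J
Total: 3252 + 73693 + 92061 + 499032 + 13387 = 681425 J = 681 kJ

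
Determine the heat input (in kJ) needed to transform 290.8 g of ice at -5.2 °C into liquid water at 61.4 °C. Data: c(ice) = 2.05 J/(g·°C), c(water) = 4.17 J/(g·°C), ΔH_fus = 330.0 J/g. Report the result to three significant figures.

q = 174 kJ

q1 (heat ice -5.2→0.0 °C): 290.8 × 2.05 × 5.2 = 3100 J
q2 (melt at 0 °C): 290.8 × 330.0 = 95964 J
q3 (heat water 0.0→61.4 °C): 290.8 × 4.17 × 61.4 = 74456 J
Total: 3100 + 95964 + 74456 = 173520 J = 174 kJ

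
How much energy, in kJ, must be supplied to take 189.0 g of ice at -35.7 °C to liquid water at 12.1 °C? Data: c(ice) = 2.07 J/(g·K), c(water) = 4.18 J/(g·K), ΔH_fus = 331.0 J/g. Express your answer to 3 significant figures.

q = 86.1 kJ

q1 (heat ice -35.7→0.0 °C): 189.0 × 2.07 × 35.7 = 13967 J
q2 (melt at 0 °C): 189.0 × 331.0 = 62559 J
q3 (heat water 0.0→12.1 °C): 189.0 × 4.18 × 12.1 = 9559 J
Total: 13967 + 62559 + 9559 = 86085 J = 86.1 kJ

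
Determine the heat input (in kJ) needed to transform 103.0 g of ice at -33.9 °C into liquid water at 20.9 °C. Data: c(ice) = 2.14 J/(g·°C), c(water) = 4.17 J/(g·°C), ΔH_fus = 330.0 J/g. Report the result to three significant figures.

q1 (heat ice -33.9→0.0 °C): 103.0 × 2.14 × 33.9 = 7472 J
q2 (melt at 0 °C): 103.0 × 330.0 = 33990 J
q3 (heat water 0.0→20.9 °C): 103.0 × 4.17 × 20.9 = 8977 J
Total: 7472 + 33990 + 8977 = 50439 J = 50.4 kJ

q = 50.4 kJ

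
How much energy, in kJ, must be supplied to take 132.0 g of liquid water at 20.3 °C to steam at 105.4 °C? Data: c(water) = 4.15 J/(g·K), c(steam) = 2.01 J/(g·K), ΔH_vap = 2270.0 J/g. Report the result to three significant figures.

q1 (heat water 20.3→100.0 °C): 132.0 × 4.15 × 79.7 = 43660 J
q2 (vaporize at 100 °C): 132.0 × 2270.0 = 299640 J
q3 (heat steam 100.0→105.4 °C): 132.0 × 2.01 × 5.4 = 1433 J
Total: 43660 + 299640 + 1433 = 344733 J = 345 kJ

q = 345 kJ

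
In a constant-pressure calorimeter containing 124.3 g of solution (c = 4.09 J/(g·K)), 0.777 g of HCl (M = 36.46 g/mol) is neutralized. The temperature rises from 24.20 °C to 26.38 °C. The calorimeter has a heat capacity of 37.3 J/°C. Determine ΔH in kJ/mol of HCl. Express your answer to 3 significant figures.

ΔH = -55.8 kJ/mol

|ΔT| = |26.38 − 24.20| = 2.18 °C
|q_surr| = (124.3 × 4.09 + 37.3) × 2.18 = 545.687 × 2.18 = 1190 J
n(HCl) = 0.777 / 36.46 = 0.02131 mol
Temperature rose, so q_rxn = −|q_surr| = -1.190 kJ
ΔH = q_rxn / n = -55.84 kJ/mol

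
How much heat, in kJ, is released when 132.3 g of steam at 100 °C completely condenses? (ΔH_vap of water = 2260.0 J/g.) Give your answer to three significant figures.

q = 299 kJ

q = m × ΔH_vap = 132.3 × 2260.0 = 299000 J = 299 kJ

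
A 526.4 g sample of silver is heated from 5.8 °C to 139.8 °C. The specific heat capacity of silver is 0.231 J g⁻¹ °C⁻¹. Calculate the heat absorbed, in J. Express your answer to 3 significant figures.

q = 16300 J

q = m c ΔT = 526.4 × 0.231 × (139.8 − 5.8)
q = 526.4 × 0.231 × 134.0 = 16290 J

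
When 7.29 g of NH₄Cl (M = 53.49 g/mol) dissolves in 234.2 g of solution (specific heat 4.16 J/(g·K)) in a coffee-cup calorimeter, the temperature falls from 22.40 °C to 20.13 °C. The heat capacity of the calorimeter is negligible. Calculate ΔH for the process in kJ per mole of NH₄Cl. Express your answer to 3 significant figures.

|ΔT| = |20.13 − 22.40| = 2.27 °C
|q_surr| = (234.2 × 4.16) × 2.27 = 974.272 × 2.27 = 2212 J
n(NH₄Cl) = 7.29 / 53.49 = 0.1363 mol
Temperature fell, so q_rxn = +|q_surr| = 2.212 kJ
ΔH = q_rxn / n = 16.23 kJ/mol

ΔH = 16.2 kJ/mol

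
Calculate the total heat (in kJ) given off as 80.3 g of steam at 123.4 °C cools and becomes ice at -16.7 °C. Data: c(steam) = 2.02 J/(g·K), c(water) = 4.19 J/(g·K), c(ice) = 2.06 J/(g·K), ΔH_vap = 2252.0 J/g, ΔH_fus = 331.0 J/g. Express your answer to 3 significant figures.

q = 248 kJ

q1 (cool steam 123.4→100 °C): 80.3 × 2.02 × 23.4 = 3796 J
q2 (condense at 100 °C): 80.3 × 2252.0 = 180836 J
q3 (cool water 100→0 °C): 80.3 × 4.19 × 100.0 = 33646 J
q4 (freeze at 0 °C): 80.3 × 331.0 = 26579 J
q5 (cool ice 0→-16.7 °C): 80.3 × 2.06 × 16.7 = 2762 J
Total: 3796 + 180836 + 33646 + 26579 + 2762 = 247619 J = 248 kJ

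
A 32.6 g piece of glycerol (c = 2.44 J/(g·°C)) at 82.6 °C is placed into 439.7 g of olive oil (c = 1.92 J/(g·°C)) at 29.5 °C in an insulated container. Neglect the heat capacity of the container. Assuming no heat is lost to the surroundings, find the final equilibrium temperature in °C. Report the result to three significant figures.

T_f = 34.1 °C

Heat lost by glycerol = heat gained by olive oil.
(32.6)(2.44)(82.6 − T) = (439.7)(1.92)(T − 29.5)
79.544 (82.6 − T) = 844.224 (T − 29.5)
6570.3 − 79.544 T = 844.224 T − 24905
31475.3 = 923.768 T
T = 34.07 °C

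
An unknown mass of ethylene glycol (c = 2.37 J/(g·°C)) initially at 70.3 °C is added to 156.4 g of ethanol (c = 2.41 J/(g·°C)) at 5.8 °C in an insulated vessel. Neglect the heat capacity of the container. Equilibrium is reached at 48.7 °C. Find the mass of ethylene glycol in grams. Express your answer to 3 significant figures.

q_gained = (156.4 × 2.41) × (48.7 − 5.8) = 16170 J
q_lost = m × 2.37 × (70.3 − 48.7) = 51.192 m
m = 16170 / 51.192 = 316 g

m = 316 g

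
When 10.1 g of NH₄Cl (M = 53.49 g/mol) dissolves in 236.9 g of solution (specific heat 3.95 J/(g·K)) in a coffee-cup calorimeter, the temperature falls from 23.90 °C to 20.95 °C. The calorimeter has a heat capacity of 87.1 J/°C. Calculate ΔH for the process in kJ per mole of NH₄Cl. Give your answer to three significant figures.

|ΔT| = |20.95 − 23.90| = 2.95 °C
|q_surr| = (236.9 × 3.95 + 87.1) × 2.95 = 1022.855 × 2.95 = 3017 J
n(NH₄Cl) = 10.1 / 53.49 = 0.1888 mol
Temperature fell, so q_rxn = +|q_surr| = 3.017 kJ
ΔH = q_rxn / n = 15.98 kJ/mol

ΔH = 16.0 kJ/mol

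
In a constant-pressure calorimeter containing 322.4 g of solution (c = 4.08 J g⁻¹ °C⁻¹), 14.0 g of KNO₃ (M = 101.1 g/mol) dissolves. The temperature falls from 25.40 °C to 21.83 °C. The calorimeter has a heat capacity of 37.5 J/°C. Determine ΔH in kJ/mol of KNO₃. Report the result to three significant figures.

|ΔT| = |21.83 − 25.40| = 3.57 °C
|q_surr| = (322.4 × 4.08 + 37.5) × 3.57 = 1352.892 × 3.57 = 4830 J
n(KNO₃) = 14.0 / 101.1 = 0.1385 mol
Temperature fell, so q_rxn = +|q_surr| = 4.830 kJ
ΔH = q_rxn / n = 34.87 kJ/mol

ΔH = 34.9 kJ/mol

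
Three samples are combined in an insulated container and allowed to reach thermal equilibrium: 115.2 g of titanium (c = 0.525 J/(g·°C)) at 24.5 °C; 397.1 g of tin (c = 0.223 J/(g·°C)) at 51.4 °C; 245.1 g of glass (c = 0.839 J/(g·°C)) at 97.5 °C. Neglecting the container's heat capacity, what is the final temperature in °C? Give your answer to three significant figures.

T_f = 73.5 °C

Σ mᵢcᵢ(T − Tᵢ) = 0  ⇒  T = Σ mᵢcᵢTᵢ / Σ mᵢcᵢ
Σ mᵢcᵢ = 115.2×0.525 + 397.1×0.223 + 245.1×0.839 = 354.6722
Σ mᵢcᵢTᵢ = 60.48×24.5 + 88.5533×51.4 + 205.6389×97.5 = 26083
T = 26083 / 354.6722 = 73.54 °C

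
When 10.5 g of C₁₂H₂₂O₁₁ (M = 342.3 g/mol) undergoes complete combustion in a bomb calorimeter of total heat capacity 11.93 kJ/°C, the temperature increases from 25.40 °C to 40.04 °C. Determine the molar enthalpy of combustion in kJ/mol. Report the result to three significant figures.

ΔT = 40.04 − 25.40 = 14.64 °C
q_cal = C_cal × ΔT = 11.93 × 14.64 = 174.6552 kJ
n = 10.5 / 342.3 = 0.03067 mol
q_rxn = −q_cal = -174.6552 kJ
ΔH = -174.6552 / 0.03067 = -5694.7 kJ/mol

ΔH = -5690 kJ/mol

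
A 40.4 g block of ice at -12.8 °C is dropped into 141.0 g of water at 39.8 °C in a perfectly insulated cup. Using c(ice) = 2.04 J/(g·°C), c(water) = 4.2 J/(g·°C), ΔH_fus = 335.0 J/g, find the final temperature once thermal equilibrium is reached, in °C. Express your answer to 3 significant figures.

T_f = 11.8 °C

Heat to bring ice to 0 °C and melt it: q₁ = 40.4×2.04×12.8 + 40.4×335.0 = 14589 J
Heat the water can supply cooling to 0 °C: 141.0×4.2×39.8 = 23569.6 J > q₁, so all ice melts.
Energy balance: 141.0×4.2×(39.8 − T) = 14589 + 40.4×4.2×(T − 0)
592.2(39.8 − T) = 14589 + 169.68 T
23569.6 − 14589 = 761.88 T
T = 8980.6 / 761.88 = 11.79 °C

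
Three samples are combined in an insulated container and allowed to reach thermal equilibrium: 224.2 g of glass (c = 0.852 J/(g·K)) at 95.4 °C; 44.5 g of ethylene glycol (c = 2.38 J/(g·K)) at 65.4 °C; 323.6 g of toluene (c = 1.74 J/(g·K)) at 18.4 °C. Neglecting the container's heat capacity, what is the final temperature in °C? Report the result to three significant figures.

Σ mᵢcᵢ(T − Tᵢ) = 0  ⇒  T = Σ mᵢcᵢTᵢ / Σ mᵢcᵢ
Σ mᵢcᵢ = 224.2×0.852 + 44.5×2.38 + 323.6×1.74 = 859.9924
Σ mᵢcᵢTᵢ = 191.0184×95.4 + 105.91×65.4 + 563.064×18.4 = 35510
T = 35510 / 859.9924 = 41.29 °C

T_f = 41.3 °C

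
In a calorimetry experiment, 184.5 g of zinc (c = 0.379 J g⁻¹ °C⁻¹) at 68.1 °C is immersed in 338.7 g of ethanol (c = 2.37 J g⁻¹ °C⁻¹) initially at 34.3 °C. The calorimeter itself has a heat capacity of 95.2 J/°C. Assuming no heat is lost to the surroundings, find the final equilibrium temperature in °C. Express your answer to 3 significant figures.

T_f = 36.7 °C

Heat lost by zinc = heat gained by ethanol + calorimeter.
(184.5)(0.379)(68.1 − T) = [(338.7)(2.37) + 95.2](T − 34.3)
69.9255 (68.1 − T) = 897.919 (T − 34.3)
4761.9 − 69.9255 T = 897.919 T − 30799
35560.9 = 967.8445 T
T = 36.74 °C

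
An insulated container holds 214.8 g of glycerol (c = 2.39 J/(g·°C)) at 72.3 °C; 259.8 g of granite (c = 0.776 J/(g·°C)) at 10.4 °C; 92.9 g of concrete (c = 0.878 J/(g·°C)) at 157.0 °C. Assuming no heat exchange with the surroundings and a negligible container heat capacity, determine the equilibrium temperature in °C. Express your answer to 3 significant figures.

T_f = 65.3 °C

Σ mᵢcᵢ(T − Tᵢ) = 0  ⇒  T = Σ mᵢcᵢTᵢ / Σ mᵢcᵢ
Σ mᵢcᵢ = 214.8×2.39 + 259.8×0.776 + 92.9×0.878 = 796.5430
Σ mᵢcᵢTᵢ = 513.372×72.3 + 201.6048×10.4 + 81.5662×157.0 = 52019
T = 52019 / 796.5430 = 65.31 °C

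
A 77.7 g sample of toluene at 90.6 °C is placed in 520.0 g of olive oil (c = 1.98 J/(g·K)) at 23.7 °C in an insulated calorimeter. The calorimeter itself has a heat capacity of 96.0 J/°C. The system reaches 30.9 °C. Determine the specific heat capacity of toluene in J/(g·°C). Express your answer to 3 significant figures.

c = 1.75 J/(g·°C)

q_gained = (520.0 × 1.98 + 96.0) × (30.9 − 23.7) = 8104 J
q_lost = 77.7 × c × (90.6 − 30.9) = 4638.69 c
Set equal: c = 8104 / 4638.69 = 1.75 J/(g·°C)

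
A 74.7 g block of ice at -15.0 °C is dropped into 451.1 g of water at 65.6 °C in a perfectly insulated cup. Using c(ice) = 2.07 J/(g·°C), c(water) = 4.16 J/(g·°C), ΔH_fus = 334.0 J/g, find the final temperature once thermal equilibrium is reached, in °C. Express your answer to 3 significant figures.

Heat to bring ice to 0 °C and melt it: q₁ = 74.7×2.07×15.0 + 74.7×334.0 = 27269 J
Heat the water can supply cooling to 0 °C: 451.1×4.16×65.6 = 123103 J > q₁, so all ice melts.
Energy balance: 451.1×4.16×(65.6 − T) = 27269 + 74.7×4.16×(T − 0)
1876.576(65.6 − T) = 27269 + 310.752 T
123103 − 27269 = 2187.328 T
T = 95834 / 2187.328 = 43.81 °C

T_f = 43.8 °C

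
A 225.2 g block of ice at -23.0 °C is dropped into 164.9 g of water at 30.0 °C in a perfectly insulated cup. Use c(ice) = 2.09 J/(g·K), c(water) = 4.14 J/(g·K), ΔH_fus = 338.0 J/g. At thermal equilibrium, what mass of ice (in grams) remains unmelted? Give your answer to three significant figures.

Heat to warm all ice to 0 °C: 225.2×2.09×23.0 = 10825 J
Heat released by water cooling to 0 °C: 164.9×4.14×30.0 = 20481 J
20481 J < 10825 + 225.2×338.0 = 86942.6 J, so not all ice melts; final T = 0 °C.
Heat left for melting: 20481 − 10825 = 9656 J
Mass melted = 9656 / 338.0 = 28.57 g
Ice remaining = 225.2 − 28.57 = 196.63 g

m_ice remaining = 197 g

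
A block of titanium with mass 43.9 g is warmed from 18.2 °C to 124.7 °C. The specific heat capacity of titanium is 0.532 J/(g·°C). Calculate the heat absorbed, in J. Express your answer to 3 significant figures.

q = m c ΔT = 43.9 × 0.532 × (124.7 − 18.2)
q = 43.9 × 0.532 × 106.5 = 2487 J

q = 2490 J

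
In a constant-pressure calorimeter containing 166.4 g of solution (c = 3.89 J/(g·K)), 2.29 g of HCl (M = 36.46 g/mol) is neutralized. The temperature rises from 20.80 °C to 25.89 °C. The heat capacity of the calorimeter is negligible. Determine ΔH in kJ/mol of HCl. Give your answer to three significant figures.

ΔH = -52.5 kJ/mol

|ΔT| = |25.89 − 20.80| = 5.09 °C
|q_surr| = (166.4 × 3.89) × 5.09 = 647.296 × 5.09 = 3295 J
n(HCl) = 2.29 / 36.46 = 0.06281 mol
Temperature rose, so q_rxn = −|q_surr| = -3.295 kJ
ΔH = q_rxn / n = -52.46 kJ/mol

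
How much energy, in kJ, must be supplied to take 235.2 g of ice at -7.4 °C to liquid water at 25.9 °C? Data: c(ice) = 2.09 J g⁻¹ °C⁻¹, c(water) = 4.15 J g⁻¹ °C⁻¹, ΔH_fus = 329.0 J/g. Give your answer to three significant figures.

q = 106 kJ

q1 (heat ice -7.4→0.0 °C): 235.2 × 2.09 × 7.4 = 3638 J
q2 (melt at 0 °C): 235.2 × 329.0 = 77381 J
q3 (heat water 0.0→25.9 °C): 235.2 × 4.15 × 25.9 = 25280 J
Total: 3638 + 77381 + 25280 = 106299 J = 106 kJ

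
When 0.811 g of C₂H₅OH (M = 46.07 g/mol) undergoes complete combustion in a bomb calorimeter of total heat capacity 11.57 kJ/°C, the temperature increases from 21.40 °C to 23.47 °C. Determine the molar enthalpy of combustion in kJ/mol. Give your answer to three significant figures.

ΔT = 23.47 − 21.40 = 2.07 °C
q_cal = C_cal × ΔT = 11.57 × 2.07 = 23.9499 kJ
n = 0.811 / 46.07 = 0.01760 mol
q_rxn = −q_cal = -23.9499 kJ
ΔH = -23.9499 / 0.01760 = -1361 kJ/mol

ΔH = -1360 kJ/mol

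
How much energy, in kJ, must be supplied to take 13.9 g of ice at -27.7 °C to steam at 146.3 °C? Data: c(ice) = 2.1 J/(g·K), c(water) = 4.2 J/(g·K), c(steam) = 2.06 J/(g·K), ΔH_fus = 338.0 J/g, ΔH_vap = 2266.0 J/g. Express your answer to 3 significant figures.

q1 (heat ice -27.7→0.0 °C): 13.9 × 2.1 × 27.7 = 809 J
q2 (melt at 0 °C): 13.9 × 338.0 = 4698 J
q3 (heat water 0.0→100.0 °C): 13.9 × 4.2 × 100.0 = 5838 J
q4 (vaporize at 100 °C): 13.9 × 2266.0 = 31497 J
q5 (heat steam 100.0→146.3 °C): 13.9 × 2.06 × 46.3 = 1326 J
Total: 809 + 4698 + 5838 + 31497 + 1326 = 44168 J = 44.2 kJ

q = 44.2 kJ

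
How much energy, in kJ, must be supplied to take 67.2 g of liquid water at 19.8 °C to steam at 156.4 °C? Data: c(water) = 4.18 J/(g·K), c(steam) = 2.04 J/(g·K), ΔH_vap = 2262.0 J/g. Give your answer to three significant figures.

q = 182 kJ

q1 (heat water 19.8→100.0 °C): 67.2 × 4.18 × 80.2 = 22528 J
q2 (vaporize at 100 °C): 67.2 × 2262.0 = 152006 J
q3 (heat steam 100.0→156.4 °C): 67.2 × 2.04 × 56.4 = 7732 J
Total: 22528 + 152006 + 7732 = 182266 J = 182 kJ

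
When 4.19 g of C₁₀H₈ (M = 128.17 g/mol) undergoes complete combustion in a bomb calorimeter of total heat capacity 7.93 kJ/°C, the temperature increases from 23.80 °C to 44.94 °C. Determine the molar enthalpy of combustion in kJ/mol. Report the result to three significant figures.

ΔT = 44.94 − 23.80 = 21.14 °C
q_cal = C_cal × ΔT = 7.93 × 21.14 = 167.6402 kJ
n = 4.19 / 128.17 = 0.03269 mol
q_rxn = −q_cal = -167.6402 kJ
ΔH = -167.6402 / 0.03269 = -5128 kJ/mol

ΔH = -5130 kJ/mol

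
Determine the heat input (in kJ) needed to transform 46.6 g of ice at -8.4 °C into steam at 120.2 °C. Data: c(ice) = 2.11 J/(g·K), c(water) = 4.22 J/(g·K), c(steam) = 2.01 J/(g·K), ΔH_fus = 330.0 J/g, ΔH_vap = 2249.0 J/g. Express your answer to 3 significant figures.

q = 143 kJ

q1 (heat ice -8.4→0.0 °C): 46.6 × 2.11 × 8.4 = 826 J
q2 (melt at 0 °C): 46.6 × 330.0 = 15378 J
q3 (heat water 0.0→100.0 °C): 46.6 × 4.22 × 100.0 = 19665 J
q4 (vaporize at 100 °C): 46.6 × 2249.0 = 104803 J
q5 (heat steam 100.0→120.2 °C): 46.6 × 2.01 × 20.2 = 1892 J
Total: 826 + 15378 + 19665 + 104803 + 1892 = 142564 J = 143 kJ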